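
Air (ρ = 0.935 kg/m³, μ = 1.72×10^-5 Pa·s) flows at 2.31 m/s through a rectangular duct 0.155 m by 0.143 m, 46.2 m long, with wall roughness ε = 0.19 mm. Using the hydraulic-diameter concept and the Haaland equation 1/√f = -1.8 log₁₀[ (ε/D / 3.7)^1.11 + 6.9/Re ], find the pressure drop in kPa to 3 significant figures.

Hydraulic diameter D_h = 4A/P = 4·(0.155·0.143)/(2·(0.155+0.143)) = 0.08866/0.596 = 0.1488 m.
Re = ρVD_h/μ = 0.935·2.31·0.1488/1.72e-05 = 1.868e+04.
ε/D_h = 0.00019/0.1488 = 0.00128; Haaland gives 1/√f = -1.8 log₁₀[0.000144+0.000369] = 5.922, so f = 0.02852.
ΔP = f(L/D_h)(ρV²/2) = 0.02852·46.2/0.1488·2.495 = 22.09 Pa.
ΔP = 0.0221 kPa.

ΔP ≈ 0.0221 kPa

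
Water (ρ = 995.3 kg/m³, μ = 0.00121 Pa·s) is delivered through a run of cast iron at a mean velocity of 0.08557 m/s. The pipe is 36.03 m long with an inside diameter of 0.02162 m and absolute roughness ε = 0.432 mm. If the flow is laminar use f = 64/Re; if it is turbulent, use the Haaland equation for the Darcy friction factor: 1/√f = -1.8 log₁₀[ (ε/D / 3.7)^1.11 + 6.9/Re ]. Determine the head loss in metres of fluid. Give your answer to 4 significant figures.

h_f ≈ 0.02616 m

Reynolds number Re = ρVD/μ = 995.3 · 0.08557 · 0.02162 / 0.00121 = 1522.
Re < 2300 → laminar flow, so f = 64/Re = 64/1522 = 0.04206 (the turbulent correlation is not needed).
Darcy-Weisbach: ΔP = f(L/D)(ρV²/2) = 0.04206·(36.03/0.02162)·(995.3·0.08557²/2) = 0.04206·1667·3.644 = 255.4 Pa.
Head loss h_f = ΔP/(ρg) = 255.4/(995.3·9.81) = 0.02616 m.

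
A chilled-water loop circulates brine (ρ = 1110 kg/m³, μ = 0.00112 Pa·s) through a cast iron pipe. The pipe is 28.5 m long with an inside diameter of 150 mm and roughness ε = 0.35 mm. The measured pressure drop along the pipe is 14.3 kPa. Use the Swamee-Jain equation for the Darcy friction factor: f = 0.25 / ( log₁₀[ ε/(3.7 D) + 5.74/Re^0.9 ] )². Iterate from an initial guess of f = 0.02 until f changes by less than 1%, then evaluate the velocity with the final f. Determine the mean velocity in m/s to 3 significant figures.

Rearranging Darcy-Weisbach: V = √(2·ΔP·D/(f·L·ρ)). With ε/D = 0.00035/0.15 = 0.00233, iterate starting from f = 0.02:
  f = 0.02 → V = √(2·1.43e+04·0.15/(0.02·28.5·1110)) = 2.604 m/s; Re = ρVD/μ = 3.871e+05; f → 0.02496
  f = 0.02496 → V = 2.331 m/s; Re = 3.465e+05; f → 0.02502
Converged (Δf/f < 1%). With the final f = 0.02502: V = √(2·1.43e+04·0.15/(0.02502·28.5·1110)) = 2.328 m/s.

V ≈ 2.33 m/s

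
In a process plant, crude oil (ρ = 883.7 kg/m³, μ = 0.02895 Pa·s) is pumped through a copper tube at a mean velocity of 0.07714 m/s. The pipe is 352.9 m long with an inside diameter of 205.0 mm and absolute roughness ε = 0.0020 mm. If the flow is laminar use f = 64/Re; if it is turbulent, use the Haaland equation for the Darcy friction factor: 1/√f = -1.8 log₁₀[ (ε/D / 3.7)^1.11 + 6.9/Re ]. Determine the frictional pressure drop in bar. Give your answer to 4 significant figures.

Reynolds number Re = ρVD/μ = 883.7 · 0.07714 · 0.205 / 0.029 = 482.7.
Re < 2300 → laminar flow, so f = 64/Re = 64/482.7 = 0.1326 (the turbulent correlation is not needed).
Darcy-Weisbach: ΔP = f(L/D)(ρV²/2) = 0.1326·(352.9/0.205)·(883.7·0.07714²/2) = 0.1326·1721·2.629 = 600.1 Pa.
ΔP = 600.1 Pa = 0.006001 bar.

ΔP ≈ 0.006001 bar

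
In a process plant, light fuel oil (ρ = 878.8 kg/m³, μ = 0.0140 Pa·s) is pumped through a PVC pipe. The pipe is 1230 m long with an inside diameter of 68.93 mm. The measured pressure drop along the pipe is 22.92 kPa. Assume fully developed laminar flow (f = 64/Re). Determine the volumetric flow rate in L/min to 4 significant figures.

Q ≈ 44.25 L/min

For laminar flow, f = 64/Re with Re = ρVD/μ, so Darcy-Weisbach reduces to ΔP = 32μLV/D². Solving for V: V = ΔP·D²/(32μL) = 2.292e+04·(0.06893)²/(32·0.014·1230) = 0.1976 m/s.
Check: Re = ρVD/μ = 878.8·0.1976·0.06893/0.014 = 855.1 < 2300, so the laminar assumption holds.
Q = V·A = 0.1976·(π/4·0.06893²) = 0.0007375 m³/s = 44.25 L/min.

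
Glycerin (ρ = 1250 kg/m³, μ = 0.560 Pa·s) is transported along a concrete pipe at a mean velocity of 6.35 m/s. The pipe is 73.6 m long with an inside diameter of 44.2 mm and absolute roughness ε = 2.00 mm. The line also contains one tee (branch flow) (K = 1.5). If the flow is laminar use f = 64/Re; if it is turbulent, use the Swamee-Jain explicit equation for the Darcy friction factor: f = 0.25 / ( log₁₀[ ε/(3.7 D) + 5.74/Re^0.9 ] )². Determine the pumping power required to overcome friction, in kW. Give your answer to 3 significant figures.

P ≈ 42.1 kW

Reynolds number Re = ρVD/μ = 1250 · 6.35 · 0.0442 / 0.56 = 626.5.
Re < 2300 → laminar flow, so f = 64/Re = 64/626.5 = 0.1022 (the turbulent correlation is not needed).
Total minor-loss coefficient ΣK = 1·1.5 = 1.5.
ΔP = [f·L/D + ΣK]·(ρV²/2) = [0.1022·73.6/0.0442 + 1.5]·(1250·6.35²/2) = [170.1 + 1.5]·2.52e+04 = 4.325e+06 Pa.
Q = V·A = 6.35·0.001534 = 0.009743 m³/s.
Pumping power P = QΔP = 0.009743·4.325e+06 = 42140 W = 42.1 kW.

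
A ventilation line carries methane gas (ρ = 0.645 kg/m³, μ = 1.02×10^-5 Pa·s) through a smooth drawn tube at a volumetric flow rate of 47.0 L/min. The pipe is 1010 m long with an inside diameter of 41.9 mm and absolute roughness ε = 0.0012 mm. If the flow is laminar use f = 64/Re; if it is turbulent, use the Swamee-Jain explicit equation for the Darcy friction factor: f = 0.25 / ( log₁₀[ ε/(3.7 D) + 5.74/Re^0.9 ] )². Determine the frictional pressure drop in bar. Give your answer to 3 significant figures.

ΔP ≈ 0.00107 bar

Q = 47.0 L/min = 47.0/60000 = 0.0007833 m³/s.
Cross-sectional area A = πD²/4 = π(0.0419)²/4 = 0.001379 m²; mean velocity V = Q/A = 0.0007833/0.001379 = 0.5681 m/s.
Reynolds number Re = ρVD/μ = 0.645 · 0.5681 · 0.0419 / 1.02e-05 = 1505.
Re < 2300 → laminar flow, so f = 64/Re = 64/1505 = 0.04252 (the turbulent correlation is not needed).
Darcy-Weisbach: ΔP = f(L/D)(ρV²/2) = 0.04252·(1010/0.0419)·(0.645·0.5681²/2) = 0.04252·2.411e+04·0.1041 = 106.7 Pa.
ΔP = 106.7 Pa = 0.00107 bar.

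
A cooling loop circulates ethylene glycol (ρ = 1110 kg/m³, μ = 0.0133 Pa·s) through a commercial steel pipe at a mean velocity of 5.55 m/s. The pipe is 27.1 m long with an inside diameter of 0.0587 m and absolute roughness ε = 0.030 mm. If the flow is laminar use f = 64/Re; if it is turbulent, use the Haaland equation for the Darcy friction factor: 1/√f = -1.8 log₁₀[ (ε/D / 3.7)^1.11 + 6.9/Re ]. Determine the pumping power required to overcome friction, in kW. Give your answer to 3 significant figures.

Reynolds number Re = ρVD/μ = 1110 · 5.55 · 0.0587 / 0.0133 = 2.719e+04.
Re > 4000 → turbulent. Relative roughness ε/D = 3e-05/0.0587 = 0.000511. Haaland: 1/√f = -1.8 log₁₀[(0.000511/3.7)^1.11 + 6.9/2.719e+04] = -1.8 log₁₀[5.2e-05 + 0.000254] = 6.326, so f = 0.02499.
Darcy-Weisbach: ΔP = f(L/D)(ρV²/2) = 0.02499·(27.1/0.0587)·(1110·5.55²/2) = 0.02499·461.7·1.71e+04 = 1.972e+05 Pa.
Q = V·A = 5.55·0.002706 = 0.01502 m³/s.
Pumping power P = QΔP = 0.01502·1.972e+05 = 2962 W = 2.96 kW.

P ≈ 2.96 kW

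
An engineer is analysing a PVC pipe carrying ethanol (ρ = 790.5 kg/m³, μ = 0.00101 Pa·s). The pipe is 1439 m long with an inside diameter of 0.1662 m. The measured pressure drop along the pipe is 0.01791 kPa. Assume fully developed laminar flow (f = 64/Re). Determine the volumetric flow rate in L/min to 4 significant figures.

Q ≈ 13.85 L/min

For laminar flow, f = 64/Re with Re = ρVD/μ, so Darcy-Weisbach reduces to ΔP = 32μLV/D². Solving for V: V = ΔP·D²/(32μL) = 17.91·(0.1662)²/(32·0.00101·1439) = 0.01064 m/s.
Check: Re = ρVD/μ = 790.5·0.01064·0.1662/0.00101 = 1384 < 2300, so the laminar assumption holds.
Q = V·A = 0.01064·(π/4·0.1662²) = 0.0002308 m³/s = 13.85 L/min.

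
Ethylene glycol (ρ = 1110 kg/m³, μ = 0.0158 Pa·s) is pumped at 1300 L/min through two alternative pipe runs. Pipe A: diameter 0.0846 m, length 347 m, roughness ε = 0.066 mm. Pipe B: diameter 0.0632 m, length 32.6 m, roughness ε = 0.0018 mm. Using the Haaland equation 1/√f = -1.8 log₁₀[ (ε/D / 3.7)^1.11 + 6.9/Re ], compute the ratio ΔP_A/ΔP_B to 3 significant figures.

ΔP_A/ΔP_B ≈ 2.82

Pipe A: V = Q/A = 0.02167/0.005621 = 3.854 m/s; Re = 2.291e+04; ε/D = 0.00078; Haaland → f = 0.02646; ΔP_A = f(L/D)(ρV²/2) = 8.949e+05 Pa.
Pipe B: V = Q/A = 0.02167/0.003137 = 6.907 m/s; Re = 3.067e+04; ε/D = 2.85e-05; Haaland → f = 0.02325; ΔP_B = f(L/D)(ρV²/2) = 3.175e+05 Pa.
ΔP_A/ΔP_B = 8.949e+05/3.175e+05 = 2.82.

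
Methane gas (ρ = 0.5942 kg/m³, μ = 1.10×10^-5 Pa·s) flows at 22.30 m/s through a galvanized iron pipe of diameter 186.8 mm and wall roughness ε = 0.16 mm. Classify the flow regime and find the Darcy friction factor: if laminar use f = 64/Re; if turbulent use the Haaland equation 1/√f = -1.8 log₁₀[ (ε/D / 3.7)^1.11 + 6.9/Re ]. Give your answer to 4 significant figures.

Re = ρVD/μ = 0.5942·22.3·0.1868/1.1e-05 = 2.25e+05.
Re > 4000 → turbulent. ε/D = 0.00016/0.1868 = 0.000857; Haaland: 1/√f = -1.8 log₁₀[9.22e-05 + 3.07e-05] = 7.039, so f = 0.02018.

f ≈ 0.02018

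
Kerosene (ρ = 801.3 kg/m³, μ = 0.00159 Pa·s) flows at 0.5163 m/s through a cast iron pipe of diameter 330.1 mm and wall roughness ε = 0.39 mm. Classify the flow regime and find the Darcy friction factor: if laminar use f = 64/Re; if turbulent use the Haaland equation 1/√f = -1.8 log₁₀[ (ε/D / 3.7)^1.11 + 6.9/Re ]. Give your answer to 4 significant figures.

f ≈ 0.02287

Re = ρVD/μ = 801.3·0.5163·0.3301/0.00159 = 8.589e+04.
Re > 4000 → turbulent. ε/D = 0.00039/0.3301 = 0.00118; Haaland: 1/√f = -1.8 log₁₀[0.000132 + 8.03e-05] = 6.612, so f = 0.02287.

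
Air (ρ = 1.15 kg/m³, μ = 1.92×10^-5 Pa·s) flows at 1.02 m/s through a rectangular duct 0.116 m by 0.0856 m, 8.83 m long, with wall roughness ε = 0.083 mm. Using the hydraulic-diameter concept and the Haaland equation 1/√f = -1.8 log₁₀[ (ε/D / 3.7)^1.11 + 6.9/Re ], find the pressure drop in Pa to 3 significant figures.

ΔP ≈ 1.96 Pa

Hydraulic diameter D_h = 4A/P = 4·(0.116·0.0856)/(2·(0.116+0.0856)) = 0.03972/0.4032 = 0.09851 m.
Re = ρVD_h/μ = 1.15·1.02·0.09851/1.92e-05 = 6018.
ε/D_h = 8.3e-05/0.09851 = 0.000843; Haaland gives 1/√f = -1.8 log₁₀[9.05e-05+0.00115] = 5.234, so f = 0.03651.
ΔP = f(L/D_h)(ρV²/2) = 0.03651·8.83/0.09851·0.5982 = 1.958 Pa.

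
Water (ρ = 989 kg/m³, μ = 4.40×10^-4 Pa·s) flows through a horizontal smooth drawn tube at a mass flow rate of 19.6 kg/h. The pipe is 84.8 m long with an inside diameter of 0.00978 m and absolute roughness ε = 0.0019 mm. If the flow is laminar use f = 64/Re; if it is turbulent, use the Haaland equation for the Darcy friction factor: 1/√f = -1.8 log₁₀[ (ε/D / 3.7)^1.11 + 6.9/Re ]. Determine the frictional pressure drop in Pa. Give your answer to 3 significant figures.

ΔP ≈ 915 Pa

ṁ = 19.6 kg/h = 19.6/3600 = 0.005444 kg/s.
A = πD²/4 = π(0.00978)²/4 = 7.512e-05 m²; mean velocity V = ṁ/(ρA) = 0.005444/(989 · 7.512e-05) = 0.07328 m/s.
Reynolds number Re = ρVD/μ = 989 · 0.07328 · 0.00978 / 0.00044 = 1611.
Re < 2300 → laminar flow, so f = 64/Re = 64/1611 = 0.03973 (the turbulent correlation is not needed).
Darcy-Weisbach: ΔP = f(L/D)(ρV²/2) = 0.03973·(84.8/0.00978)·(989·0.07328²/2) = 0.03973·8671·2.655 = 914.8 Pa.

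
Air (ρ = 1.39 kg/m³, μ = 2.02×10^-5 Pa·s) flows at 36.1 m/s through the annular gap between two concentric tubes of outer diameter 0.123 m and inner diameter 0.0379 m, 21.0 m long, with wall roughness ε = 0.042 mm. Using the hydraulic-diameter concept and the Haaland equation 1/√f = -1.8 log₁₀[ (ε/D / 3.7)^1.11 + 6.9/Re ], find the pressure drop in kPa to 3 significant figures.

Hydraulic diameter D_h = 4A/P = D_o - D_i = 0.123 - 0.0379 = 0.0851 m.
Re = ρVD_h/μ = 1.39·36.1·0.0851/2.02e-05 = 2.114e+05.
ε/D_h = 4.2e-05/0.0851 = 0.000494; Haaland gives 1/√f = -1.8 log₁₀[5e-05+3.26e-05] = 7.349, so f = 0.01852.
ΔP = f(L/D_h)(ρV²/2) = 0.01852·21/0.0851·905.7 = 4138 Pa.
ΔP = 4.14 kPa.

ΔP ≈ 4.14 kPa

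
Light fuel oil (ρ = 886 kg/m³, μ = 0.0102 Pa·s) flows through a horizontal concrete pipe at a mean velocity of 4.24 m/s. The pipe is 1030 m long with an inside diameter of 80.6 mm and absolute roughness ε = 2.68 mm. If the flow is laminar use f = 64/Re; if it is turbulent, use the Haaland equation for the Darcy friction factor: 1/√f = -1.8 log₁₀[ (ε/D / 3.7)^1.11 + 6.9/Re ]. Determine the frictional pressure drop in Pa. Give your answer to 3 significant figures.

Reynolds number Re = ρVD/μ = 886 · 4.24 · 0.0806 / 0.0102 = 2.968e+04.
Re > 4000 → turbulent. Relative roughness ε/D = 0.00268/0.0806 = 0.0333. Haaland: 1/√f = -1.8 log₁₀[(0.0333/3.7)^1.11 + 6.9/2.968e+04] = -1.8 log₁₀[0.00535 + 0.000232] = 4.055, so f = 0.0608.
Darcy-Weisbach: ΔP = f(L/D)(ρV²/2) = 0.0608·(1030/0.0806)·(886·4.24²/2) = 0.0608·1.278e+04·7964 = 6.188e+06 Pa.

ΔP ≈ 6.19×10^6 Pa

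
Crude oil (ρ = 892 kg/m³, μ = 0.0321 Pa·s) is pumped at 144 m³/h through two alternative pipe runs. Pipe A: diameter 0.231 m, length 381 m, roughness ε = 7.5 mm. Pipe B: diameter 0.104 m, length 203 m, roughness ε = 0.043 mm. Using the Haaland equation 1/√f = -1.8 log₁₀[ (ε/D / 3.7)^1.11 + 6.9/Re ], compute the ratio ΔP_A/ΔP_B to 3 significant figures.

ΔP_A/ΔP_B ≈ 0.0764

Pipe A: V = Q/A = 0.04/0.04191 = 0.9544 m/s; Re = 6127; ε/D = 0.0325; Haaland → f = 0.06388; ΔP_A = f(L/D)(ρV²/2) = 4.281e+04 Pa.
Pipe B: V = Q/A = 0.04/0.008495 = 4.709 m/s; Re = 1.361e+04; ε/D = 0.000413; Haaland → f = 0.02902; ΔP_B = f(L/D)(ρV²/2) = 5.602e+05 Pa.
ΔP_A/ΔP_B = 4.281e+04/5.602e+05 = 0.0764.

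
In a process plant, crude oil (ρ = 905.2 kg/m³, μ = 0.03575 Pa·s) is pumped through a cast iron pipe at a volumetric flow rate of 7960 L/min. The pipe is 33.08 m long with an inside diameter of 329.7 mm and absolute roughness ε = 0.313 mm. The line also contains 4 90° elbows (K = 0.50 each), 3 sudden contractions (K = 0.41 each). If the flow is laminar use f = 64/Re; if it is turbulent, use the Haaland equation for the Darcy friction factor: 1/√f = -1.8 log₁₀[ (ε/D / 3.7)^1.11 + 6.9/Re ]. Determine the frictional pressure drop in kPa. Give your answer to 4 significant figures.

Q = 7960 L/min = 7960/60000 = 0.1327 m³/s.
Cross-sectional area A = πD²/4 = π(0.3297)²/4 = 0.08537 m²; mean velocity V = Q/A = 0.1327/0.08537 = 1.554 m/s.
Reynolds number Re = ρVD/μ = 905.2 · 1.554 · 0.3297 / 0.0357 = 1.297e+04.
Re > 4000 → turbulent. Relative roughness ε/D = 0.000313/0.3297 = 0.000949. Haaland: 1/√f = -1.8 log₁₀[(0.000949/3.7)^1.11 + 6.9/1.297e+04] = -1.8 log₁₀[0.000103 + 0.000532] = 5.755, so f = 0.0302.
Total minor-loss coefficient ΣK = 4·0.5 + 3·0.41 = 3.23.
ΔP = [f·L/D + ΣK]·(ρV²/2) = [0.0302·33.08/0.3297 + 3.23]·(905.2·1.554²/2) = [3.03 + 3.23]·1093 = 6841 Pa.
ΔP = 6841 Pa = 6.841 kPa.

ΔP ≈ 6.841 kPa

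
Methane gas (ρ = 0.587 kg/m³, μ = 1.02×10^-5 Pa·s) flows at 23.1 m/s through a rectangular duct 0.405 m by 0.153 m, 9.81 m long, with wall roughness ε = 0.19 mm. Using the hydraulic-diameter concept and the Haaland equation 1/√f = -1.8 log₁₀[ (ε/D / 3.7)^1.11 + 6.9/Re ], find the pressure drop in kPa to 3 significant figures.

ΔP ≈ 0.138 kPa

Hydraulic diameter D_h = 4A/P = 4·(0.405·0.153)/(2·(0.405+0.153)) = 0.2479/1.116 = 0.2221 m.
Re = ρVD_h/μ = 0.587·23.1·0.2221/1.02e-05 = 2.953e+05.
ε/D_h = 0.00019/0.2221 = 0.000855; Haaland gives 1/√f = -1.8 log₁₀[9.21e-05+2.34e-05] = 7.088, so f = 0.01991.
ΔP = f(L/D_h)(ρV²/2) = 0.01991·9.81/0.2221·156.6 = 137.7 Pa.
ΔP = 0.138 kPa.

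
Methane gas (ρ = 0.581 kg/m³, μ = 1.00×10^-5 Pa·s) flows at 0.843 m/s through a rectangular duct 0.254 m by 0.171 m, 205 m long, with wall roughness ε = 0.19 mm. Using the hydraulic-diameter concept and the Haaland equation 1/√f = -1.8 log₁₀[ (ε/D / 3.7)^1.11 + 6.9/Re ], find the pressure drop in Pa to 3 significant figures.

ΔP ≈ 6.64 Pa

Hydraulic diameter D_h = 4A/P = 4·(0.254·0.171)/(2·(0.254+0.171)) = 0.1737/0.85 = 0.2044 m.
Re = ρVD_h/μ = 0.581·0.843·0.2044/1e-05 = 1.001e+04.
ε/D_h = 0.00019/0.2044 = 0.00093; Haaland gives 1/√f = -1.8 log₁₀[0.000101+0.000689] = 5.584, so f = 0.03207.
ΔP = f(L/D_h)(ρV²/2) = 0.03207·205/0.2044·0.2064 = 6.64 Pa.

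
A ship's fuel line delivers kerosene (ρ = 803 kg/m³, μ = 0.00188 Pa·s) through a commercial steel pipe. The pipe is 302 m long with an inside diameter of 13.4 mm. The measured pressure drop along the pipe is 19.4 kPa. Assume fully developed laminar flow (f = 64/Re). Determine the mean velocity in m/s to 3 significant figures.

V ≈ 0.192 m/s

For laminar flow, f = 64/Re with Re = ρVD/μ, so Darcy-Weisbach reduces to ΔP = 32μLV/D². Solving for V: V = ΔP·D²/(32μL) = 1.94e+04·(0.0134)²/(32·0.00188·302) = 0.1917 m/s.
Check: Re = ρVD/μ = 803·0.1917·0.0134/0.00188 = 1097 < 2300, so the laminar assumption holds.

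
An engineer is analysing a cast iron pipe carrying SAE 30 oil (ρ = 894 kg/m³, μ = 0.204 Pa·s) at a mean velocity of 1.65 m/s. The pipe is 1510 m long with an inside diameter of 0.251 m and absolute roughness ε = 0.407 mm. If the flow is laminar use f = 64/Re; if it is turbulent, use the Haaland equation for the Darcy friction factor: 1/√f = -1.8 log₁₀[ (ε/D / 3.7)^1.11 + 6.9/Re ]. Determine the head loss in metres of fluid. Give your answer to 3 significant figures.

Reynolds number Re = ρVD/μ = 894 · 1.65 · 0.251 / 0.204 = 1815.
Re < 2300 → laminar flow, so f = 64/Re = 64/1815 = 0.03526 (the turbulent correlation is not needed).
Darcy-Weisbach: ΔP = f(L/D)(ρV²/2) = 0.03526·(1510/0.251)·(894·1.65²/2) = 0.03526·6016·1217 = 2.582e+05 Pa.
Head loss h_f = ΔP/(ρg) = 2.582e+05/(894·9.81) = 29.4 m.

h_f ≈ 29.4 m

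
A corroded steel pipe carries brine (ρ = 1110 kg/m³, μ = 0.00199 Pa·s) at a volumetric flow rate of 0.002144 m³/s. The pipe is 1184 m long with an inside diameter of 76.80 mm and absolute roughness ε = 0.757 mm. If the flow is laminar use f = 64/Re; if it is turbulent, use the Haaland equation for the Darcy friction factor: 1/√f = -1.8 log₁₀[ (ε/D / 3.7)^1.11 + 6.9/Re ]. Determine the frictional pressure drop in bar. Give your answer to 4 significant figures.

Cross-sectional area A = πD²/4 = π(0.0768)²/4 = 0.004632 m²; mean velocity V = Q/A = 0.002144/0.004632 = 0.4628 m/s.
Reynolds number Re = ρVD/μ = 1110 · 0.4628 · 0.0768 / 0.00199 = 1.983e+04.
Re > 4000 → turbulent. Relative roughness ε/D = 0.000757/0.0768 = 0.00986. Haaland: 1/√f = -1.8 log₁₀[(0.00986/3.7)^1.11 + 6.9/1.983e+04] = -1.8 log₁₀[0.00139 + 0.000348] = 4.969, so f = 0.0405.
Darcy-Weisbach: ΔP = f(L/D)(ρV²/2) = 0.0405·(1184/0.0768)·(1110·0.4628²/2) = 0.0405·1.542e+04·118.9 = 7.423e+04 Pa.
ΔP = 7.423e+04 Pa = 0.7423 bar.

ΔP ≈ 0.7423 bar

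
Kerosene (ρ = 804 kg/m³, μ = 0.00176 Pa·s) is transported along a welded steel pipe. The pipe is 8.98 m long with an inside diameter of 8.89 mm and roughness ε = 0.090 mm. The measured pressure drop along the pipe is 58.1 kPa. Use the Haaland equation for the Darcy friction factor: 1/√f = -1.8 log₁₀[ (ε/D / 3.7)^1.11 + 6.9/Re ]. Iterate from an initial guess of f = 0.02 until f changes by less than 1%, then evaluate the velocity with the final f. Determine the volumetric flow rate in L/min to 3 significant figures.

Rearranging Darcy-Weisbach: V = √(2·ΔP·D/(f·L·ρ)). With ε/D = 9e-05/0.00889 = 0.0101, iterate starting from f = 0.02:
  f = 0.02 → V = √(2·5.81e+04·0.00889/(0.02·8.98·804)) = 2.675 m/s; Re = ρVD/μ = 1.086e+04; f → 0.04281
  f = 0.04281 → V = 1.828 m/s; Re = 7425; f → 0.04471
  f = 0.04471 → V = 1.789 m/s; Re = 7265; f → 0.04484
Converged (Δf/f < 1%). With the final f = 0.04484: V = √(2·5.81e+04·0.00889/(0.04484·8.98·804)) = 1.786 m/s.
Q = V·A = 1.786·(π/4·0.00889²) = 0.0001109 m³/s = 6.65 L/min.

Q ≈ 6.65 L/min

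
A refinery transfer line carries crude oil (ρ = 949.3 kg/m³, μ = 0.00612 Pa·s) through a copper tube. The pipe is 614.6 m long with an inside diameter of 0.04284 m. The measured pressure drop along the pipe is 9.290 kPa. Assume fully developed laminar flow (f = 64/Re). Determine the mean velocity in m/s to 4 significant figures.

V ≈ 0.1417 m/s

For laminar flow, f = 64/Re with Re = ρVD/μ, so Darcy-Weisbach reduces to ΔP = 32μLV/D². Solving for V: V = ΔP·D²/(32μL) = 9290·(0.04284)²/(32·0.00612·614.6) = 0.1417 m/s.
Check: Re = ρVD/μ = 949.3·0.1417·0.04284/0.00612 = 941.3 < 2300, so the laminar assumption holds.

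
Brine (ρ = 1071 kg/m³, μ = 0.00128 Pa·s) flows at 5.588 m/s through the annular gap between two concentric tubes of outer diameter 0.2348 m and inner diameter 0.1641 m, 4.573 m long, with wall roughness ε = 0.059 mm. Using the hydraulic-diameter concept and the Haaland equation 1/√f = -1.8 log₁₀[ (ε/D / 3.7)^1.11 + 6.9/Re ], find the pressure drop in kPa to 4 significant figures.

Hydraulic diameter D_h = 4A/P = D_o - D_i = 0.2348 - 0.1641 = 0.0707 m.
Re = ρVD_h/μ = 1071·5.588·0.0707/0.00128 = 3.306e+05.
ε/D_h = 5.9e-05/0.0707 = 0.000835; Haaland gives 1/√f = -1.8 log₁₀[8.96e-05+2.09e-05] = 7.122, so f = 0.01971.
ΔP = f(L/D_h)(ρV²/2) = 0.01971·4.573/0.0707·1.672e+04 = 2.132e+04 Pa.
ΔP = 21.32 kPa.

ΔP ≈ 21.32 kPa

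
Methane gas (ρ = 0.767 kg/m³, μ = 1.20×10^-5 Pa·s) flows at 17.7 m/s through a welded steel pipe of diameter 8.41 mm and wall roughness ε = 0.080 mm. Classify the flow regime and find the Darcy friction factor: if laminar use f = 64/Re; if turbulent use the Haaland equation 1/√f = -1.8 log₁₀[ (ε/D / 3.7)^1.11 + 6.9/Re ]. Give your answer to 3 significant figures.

Re = ρVD/μ = 0.767·17.7·0.00841/1.2e-05 = 9514.
Re > 4000 → turbulent. ε/D = 8e-05/0.00841 = 0.00951; Haaland: 1/√f = -1.8 log₁₀[0.00133 + 0.000725] = 4.835, so f = 0.04277.

f ≈ 0.0428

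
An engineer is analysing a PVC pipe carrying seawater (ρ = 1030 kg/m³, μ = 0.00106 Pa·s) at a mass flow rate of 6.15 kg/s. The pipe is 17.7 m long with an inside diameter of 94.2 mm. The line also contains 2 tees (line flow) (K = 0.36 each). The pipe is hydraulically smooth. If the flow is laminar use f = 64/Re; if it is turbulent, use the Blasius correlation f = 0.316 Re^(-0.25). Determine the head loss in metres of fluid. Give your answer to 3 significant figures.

h_f ≈ 0.160 m

A = πD²/4 = π(0.0942)²/4 = 0.006969 m²; mean velocity V = ṁ/(ρA) = 6.15/(1030 · 0.006969) = 0.8567 m/s.
Reynolds number Re = ρVD/μ = 1030 · 0.8567 · 0.0942 / 0.00106 = 7.842e+04.
Re > 4000 → turbulent. Smooth-pipe (Blasius): f = 0.316 Re^(-0.25) = 0.316/(7.842e+04)^0.25 = 0.01888.
Total minor-loss coefficient ΣK = 2·0.36 = 0.72.
ΔP = [f·L/D + ΣK]·(ρV²/2) = [0.01888·17.7/0.0942 + 0.72]·(1030·0.8567²/2) = [3.548 + 0.72]·378 = 1613 Pa.
Head loss h_f = ΔP/(ρg) = 1613/(1030·9.81) = 0.160 m.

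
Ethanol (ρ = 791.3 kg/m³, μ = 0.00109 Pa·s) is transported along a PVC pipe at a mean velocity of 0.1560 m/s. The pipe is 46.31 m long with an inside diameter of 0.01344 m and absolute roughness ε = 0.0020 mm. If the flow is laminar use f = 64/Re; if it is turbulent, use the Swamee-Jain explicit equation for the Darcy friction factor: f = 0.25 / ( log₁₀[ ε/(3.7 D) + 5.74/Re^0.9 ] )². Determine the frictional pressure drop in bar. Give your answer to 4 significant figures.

ΔP ≈ 0.01395 bar

Reynolds number Re = ρVD/μ = 791.3 · 0.156 · 0.01344 / 0.00109 = 1522.
Re < 2300 → laminar flow, so f = 64/Re = 64/1522 = 0.04205 (the turbulent correlation is not needed).
Darcy-Weisbach: ΔP = f(L/D)(ρV²/2) = 0.04205·(46.31/0.01344)·(791.3·0.156²/2) = 0.04205·3446·9.629 = 1395 Pa.
ΔP = 1395 Pa = 0.01395 bar.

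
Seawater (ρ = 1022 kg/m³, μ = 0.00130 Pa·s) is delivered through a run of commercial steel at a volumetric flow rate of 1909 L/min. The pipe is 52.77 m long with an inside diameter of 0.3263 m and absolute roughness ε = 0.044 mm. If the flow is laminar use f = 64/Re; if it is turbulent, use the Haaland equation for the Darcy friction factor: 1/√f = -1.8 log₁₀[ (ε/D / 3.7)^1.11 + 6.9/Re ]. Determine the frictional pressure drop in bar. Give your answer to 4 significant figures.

Q = 1909 L/min = 1909/60000 = 0.03182 m³/s.
Cross-sectional area A = πD²/4 = π(0.3263)²/4 = 0.08362 m²; mean velocity V = Q/A = 0.03182/0.08362 = 0.3805 m/s.
Reynolds number Re = ρVD/μ = 1022 · 0.3805 · 0.3263 / 0.0013 = 9.76e+04.
Re > 4000 → turbulent. Relative roughness ε/D = 4.4e-05/0.3263 = 0.000135. Haaland: 1/√f = -1.8 log₁₀[(0.000135/3.7)^1.11 + 6.9/9.76e+04] = -1.8 log₁₀[1.18e-05 + 7.07e-05] = 7.35, so f = 0.01851.
Darcy-Weisbach: ΔP = f(L/D)(ρV²/2) = 0.01851·(52.77/0.3263)·(1022·0.3805²/2) = 0.01851·161.7·73.97 = 221.4 Pa.
ΔP = 221.4 Pa = 0.002214 bar.

ΔP ≈ 0.002214 bar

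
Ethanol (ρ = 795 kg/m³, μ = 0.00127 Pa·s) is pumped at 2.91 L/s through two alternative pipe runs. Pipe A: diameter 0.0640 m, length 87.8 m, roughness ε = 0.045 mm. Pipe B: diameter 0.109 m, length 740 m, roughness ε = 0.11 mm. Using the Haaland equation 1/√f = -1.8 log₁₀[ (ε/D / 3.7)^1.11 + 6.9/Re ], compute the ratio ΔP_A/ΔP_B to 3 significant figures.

ΔP_A/ΔP_B ≈ 1.50

Pipe A: V = Q/A = 0.00291/0.003217 = 0.9046 m/s; Re = 3.624e+04; ε/D = 0.000703; Haaland → f = 0.02411; ΔP_A = f(L/D)(ρV²/2) = 1.076e+04 Pa.
Pipe B: V = Q/A = 0.00291/0.009331 = 0.3119 m/s; Re = 2.128e+04; ε/D = 0.00101; Haaland → f = 0.02731; ΔP_B = f(L/D)(ρV²/2) = 7168 Pa.
ΔP_A/ΔP_B = 1.076e+04/7168 = 1.50.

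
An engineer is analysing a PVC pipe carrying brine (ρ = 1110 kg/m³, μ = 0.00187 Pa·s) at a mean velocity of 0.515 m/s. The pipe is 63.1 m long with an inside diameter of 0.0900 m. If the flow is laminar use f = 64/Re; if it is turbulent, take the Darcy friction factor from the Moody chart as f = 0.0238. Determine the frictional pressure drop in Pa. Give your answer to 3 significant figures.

ΔP ≈ 2460 Pa

Reynolds number Re = ρVD/μ = 1110 · 0.515 · 0.09 / 0.00187 = 2.751e+04.
Re > 4000 → turbulent; use the Moody-chart value f = 0.0238.
Darcy-Weisbach: ΔP = f(L/D)(ρV²/2) = 0.0238·(63.1/0.09)·(1110·0.515²/2) = 0.0238·701.1·147.2 = 2456 Pa.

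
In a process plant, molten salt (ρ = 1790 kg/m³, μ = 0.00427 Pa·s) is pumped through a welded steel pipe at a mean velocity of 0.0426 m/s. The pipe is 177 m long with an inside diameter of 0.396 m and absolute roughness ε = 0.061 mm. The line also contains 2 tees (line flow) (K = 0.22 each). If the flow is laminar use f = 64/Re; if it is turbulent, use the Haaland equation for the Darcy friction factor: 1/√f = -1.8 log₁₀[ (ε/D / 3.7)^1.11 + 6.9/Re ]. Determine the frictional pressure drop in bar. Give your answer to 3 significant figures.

Reynolds number Re = ρVD/μ = 1790 · 0.0426 · 0.396 / 0.00427 = 7072.
Re > 4000 → turbulent. Relative roughness ε/D = 6.1e-05/0.396 = 0.000154. Haaland: 1/√f = -1.8 log₁₀[(0.000154/3.7)^1.11 + 6.9/7072] = -1.8 log₁₀[1.37e-05 + 0.000976] = 5.408, so f = 0.03419.
Total minor-loss coefficient ΣK = 2·0.22 = 0.44.
ΔP = [f·L/D + ΣK]·(ρV²/2) = [0.03419·177/0.396 + 0.44]·(1790·0.0426²/2) = [15.28 + 0.44]·1.624 = 25.53 Pa.
ΔP = 25.53 Pa = 2.55×10^-4 bar.

ΔP ≈ 2.55×10^-4 bar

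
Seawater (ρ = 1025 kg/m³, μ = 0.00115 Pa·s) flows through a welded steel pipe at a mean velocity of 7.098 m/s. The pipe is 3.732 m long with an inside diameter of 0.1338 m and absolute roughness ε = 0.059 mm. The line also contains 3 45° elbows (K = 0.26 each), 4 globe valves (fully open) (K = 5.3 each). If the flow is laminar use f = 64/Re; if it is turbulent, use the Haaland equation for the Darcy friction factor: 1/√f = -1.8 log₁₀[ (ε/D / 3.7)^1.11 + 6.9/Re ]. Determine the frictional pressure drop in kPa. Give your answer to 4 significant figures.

Reynolds number Re = ρVD/μ = 1025 · 7.098 · 0.1338 / 0.00115 = 8.465e+05.
Re > 4000 → turbulent. Relative roughness ε/D = 5.9e-05/0.1338 = 0.000441. Haaland: 1/√f = -1.8 log₁₀[(0.000441/3.7)^1.11 + 6.9/8.465e+05] = -1.8 log₁₀[4.41e-05 + 8.15e-06] = 7.707, so f = 0.01683.
Total minor-loss coefficient ΣK = 3·0.26 + 4·5.3 = 22.
ΔP = [f·L/D + ΣK]·(ρV²/2) = [0.01683·3.732/0.1338 + 22]·(1025·7.098²/2) = [0.4696 + 22]·2.582e+04 = 5.797e+05 Pa.
ΔP = 5.797e+05 Pa = 579.7 kPa.

ΔP ≈ 579.7 kPa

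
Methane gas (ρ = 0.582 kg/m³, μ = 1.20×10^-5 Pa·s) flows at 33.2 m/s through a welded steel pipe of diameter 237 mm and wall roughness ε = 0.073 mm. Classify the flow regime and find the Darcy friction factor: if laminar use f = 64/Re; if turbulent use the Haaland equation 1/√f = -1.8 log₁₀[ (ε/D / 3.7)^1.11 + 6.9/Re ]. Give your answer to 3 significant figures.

Re = ρVD/μ = 0.582·33.2·0.237/1.2e-05 = 3.816e+05.
Re > 4000 → turbulent. ε/D = 7.3e-05/0.237 = 0.000308; Haaland: 1/√f = -1.8 log₁₀[2.96e-05 + 1.81e-05] = 7.779, so f = 0.01653.

f ≈ 0.0165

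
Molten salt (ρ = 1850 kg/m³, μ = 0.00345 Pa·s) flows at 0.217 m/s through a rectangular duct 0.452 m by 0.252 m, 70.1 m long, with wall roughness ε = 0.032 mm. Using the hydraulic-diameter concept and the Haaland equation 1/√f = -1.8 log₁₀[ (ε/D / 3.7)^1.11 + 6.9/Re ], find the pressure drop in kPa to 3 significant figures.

ΔP ≈ 0.211 kPa

Hydraulic diameter D_h = 4A/P = 4·(0.452·0.252)/(2·(0.452+0.252)) = 0.4556/1.408 = 0.3236 m.
Re = ρVD_h/μ = 1850·0.217·0.3236/0.00345 = 3.765e+04.
ε/D_h = 3.2e-05/0.3236 = 9.89e-05; Haaland gives 1/√f = -1.8 log₁₀[8.39e-06+0.000183] = 6.692, so f = 0.02233.
ΔP = f(L/D_h)(ρV²/2) = 0.02233·70.1/0.3236·43.56 = 210.7 Pa.
ΔP = 0.211 kPa.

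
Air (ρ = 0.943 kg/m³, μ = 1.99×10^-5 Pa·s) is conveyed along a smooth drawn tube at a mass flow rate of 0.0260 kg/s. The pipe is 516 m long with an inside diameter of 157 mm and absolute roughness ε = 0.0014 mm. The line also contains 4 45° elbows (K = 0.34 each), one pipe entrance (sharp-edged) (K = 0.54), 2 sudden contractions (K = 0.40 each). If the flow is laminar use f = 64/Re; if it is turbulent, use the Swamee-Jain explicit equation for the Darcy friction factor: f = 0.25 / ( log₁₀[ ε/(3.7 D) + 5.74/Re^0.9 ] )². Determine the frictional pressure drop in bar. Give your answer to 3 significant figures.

A = πD²/4 = π(0.157)²/4 = 0.01936 m²; mean velocity V = ṁ/(ρA) = 0.026/(0.943 · 0.01936) = 1.424 m/s.
Reynolds number Re = ρVD/μ = 0.943 · 1.424 · 0.157 / 1.99e-05 = 1.06e+04.
Re > 4000 → turbulent. Relative roughness ε/D = 1.4e-06/0.157 = 8.92e-06. Swamee-Jain: f = 0.25/(log₁₀[8.92e-06/3.7 + 5.74/1.06e+04^0.9])² = 0.25/(log₁₀[2.41e-06 + 0.00137])² = 0.25/(-2.863)² = 0.0305.
Total minor-loss coefficient ΣK = 4·0.34 + 1·0.54 + 2·0.4 = 2.7.
ΔP = [f·L/D + ΣK]·(ρV²/2) = [0.0305·516/0.157 + 2.7]·(0.943·1.424²/2) = [100.2 + 2.7]·0.9564 = 98.45 Pa.
ΔP = 98.45 Pa = 9.85×10^-4 bar.

ΔP ≈ 9.85×10^-4 bar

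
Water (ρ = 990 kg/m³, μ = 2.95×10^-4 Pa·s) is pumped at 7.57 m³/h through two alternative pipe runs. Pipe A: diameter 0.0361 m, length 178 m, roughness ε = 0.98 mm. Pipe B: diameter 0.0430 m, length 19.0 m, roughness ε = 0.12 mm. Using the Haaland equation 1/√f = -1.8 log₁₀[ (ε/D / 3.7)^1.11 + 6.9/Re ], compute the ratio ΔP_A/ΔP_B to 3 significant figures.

ΔP_A/ΔP_B ≈ 47.1

Pipe A: V = Q/A = 0.002103/0.001024 = 2.054 m/s; Re = 2.489e+05; ε/D = 0.0271; Haaland → f = 0.05511; ΔP_A = f(L/D)(ρV²/2) = 5.677e+05 Pa.
Pipe B: V = Q/A = 0.002103/0.001452 = 1.448 m/s; Re = 2.09e+05; ε/D = 0.00279; Haaland → f = 0.0263; ΔP_B = f(L/D)(ρV²/2) = 1.206e+04 Pa.
ΔP_A/ΔP_B = 5.677e+05/1.206e+04 = 47.1.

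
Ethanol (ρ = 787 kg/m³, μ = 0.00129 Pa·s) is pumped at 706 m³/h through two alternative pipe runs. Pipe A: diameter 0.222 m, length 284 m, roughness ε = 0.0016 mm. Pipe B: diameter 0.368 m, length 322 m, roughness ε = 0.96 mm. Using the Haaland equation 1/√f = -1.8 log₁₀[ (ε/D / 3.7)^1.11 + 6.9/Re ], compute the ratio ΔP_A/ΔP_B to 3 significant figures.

ΔP_A/ΔP_B ≈ 5.38

Pipe A: V = Q/A = 0.1961/0.03871 = 5.066 m/s; Re = 6.862e+05; ε/D = 7.21e-06; Haaland → f = 0.01245; ΔP_A = f(L/D)(ρV²/2) = 1.609e+05 Pa.
Pipe B: V = Q/A = 0.1961/0.1064 = 1.844 m/s; Re = 4.14e+05; ε/D = 0.00261; Haaland → f = 0.02554; ΔP_B = f(L/D)(ρV²/2) = 2.99e+04 Pa.
ΔP_A/ΔP_B = 1.609e+05/2.99e+04 = 5.38.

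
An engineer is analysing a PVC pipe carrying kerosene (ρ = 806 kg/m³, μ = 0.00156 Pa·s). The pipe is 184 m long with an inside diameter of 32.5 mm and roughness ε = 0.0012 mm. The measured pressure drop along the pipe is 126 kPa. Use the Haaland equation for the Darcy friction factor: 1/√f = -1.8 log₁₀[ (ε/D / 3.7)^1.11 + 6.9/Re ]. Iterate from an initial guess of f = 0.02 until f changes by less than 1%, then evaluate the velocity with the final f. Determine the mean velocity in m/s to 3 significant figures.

Rearranging Darcy-Weisbach: V = √(2·ΔP·D/(f·L·ρ)). With ε/D = 1.2e-06/0.0325 = 3.69e-05, iterate starting from f = 0.02:
  f = 0.02 → V = √(2·1.26e+05·0.0325/(0.02·184·806)) = 1.662 m/s; Re = ρVD/μ = 2.79e+04; f → 0.02379
  f = 0.02379 → V = 1.524 m/s; Re = 2.558e+04; f → 0.02429
  f = 0.02429 → V = 1.508 m/s; Re = 2.532e+04; f → 0.02435
Converged (Δf/f < 1%). With the final f = 0.02435: V = √(2·1.26e+05·0.0325/(0.02435·184·806)) = 1.506 m/s.

V ≈ 1.51 m/s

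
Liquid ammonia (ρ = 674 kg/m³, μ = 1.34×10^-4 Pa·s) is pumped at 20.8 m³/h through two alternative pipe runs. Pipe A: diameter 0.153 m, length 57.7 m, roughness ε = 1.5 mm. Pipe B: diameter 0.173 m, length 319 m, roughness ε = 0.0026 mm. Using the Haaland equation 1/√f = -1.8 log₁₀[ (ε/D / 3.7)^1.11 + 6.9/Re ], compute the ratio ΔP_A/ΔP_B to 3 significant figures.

ΔP_A/ΔP_B ≈ 0.824

Pipe A: V = Q/A = 0.005778/0.01839 = 0.3143 m/s; Re = 2.418e+05; ε/D = 0.0098; Haaland → f = 0.03796; ΔP_A = f(L/D)(ρV²/2) = 476.5 Pa.
Pipe B: V = Q/A = 0.005778/0.02351 = 0.2458 m/s; Re = 2.139e+05; ε/D = 1.5e-05; Haaland → f = 0.01539; ΔP_B = f(L/D)(ρV²/2) = 578 Pa.
ΔP_A/ΔP_B = 476.5/578 = 0.824.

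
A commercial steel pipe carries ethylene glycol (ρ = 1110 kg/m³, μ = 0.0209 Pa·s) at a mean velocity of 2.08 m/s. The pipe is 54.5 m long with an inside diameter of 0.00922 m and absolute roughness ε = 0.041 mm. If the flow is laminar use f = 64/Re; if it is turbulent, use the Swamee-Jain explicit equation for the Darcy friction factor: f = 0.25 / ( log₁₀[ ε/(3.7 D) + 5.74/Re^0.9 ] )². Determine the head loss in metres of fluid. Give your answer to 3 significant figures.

h_f ≈ 81.9 m

Reynolds number Re = ρVD/μ = 1110 · 2.08 · 0.00922 / 0.0209 = 1019.
Re < 2300 → laminar flow, so f = 64/Re = 64/1019 = 0.06284 (the turbulent correlation is not needed).
Darcy-Weisbach: ΔP = f(L/D)(ρV²/2) = 0.06284·(54.5/0.00922)·(1110·2.08²/2) = 0.06284·5911·2401 = 8.919e+05 Pa.
Head loss h_f = ΔP/(ρg) = 8.919e+05/(1110·9.81) = 81.9 m.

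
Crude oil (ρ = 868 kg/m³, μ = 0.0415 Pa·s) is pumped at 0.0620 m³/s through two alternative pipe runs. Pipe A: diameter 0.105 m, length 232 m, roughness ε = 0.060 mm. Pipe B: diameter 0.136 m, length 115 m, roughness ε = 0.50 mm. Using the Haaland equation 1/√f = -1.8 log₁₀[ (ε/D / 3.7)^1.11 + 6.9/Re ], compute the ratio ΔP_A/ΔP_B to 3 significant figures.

Pipe A: V = Q/A = 0.062/0.008659 = 7.16 m/s; Re = 1.572e+04; ε/D = 0.000571; Haaland → f = 0.02829; ΔP_A = f(L/D)(ρV²/2) = 1.391e+06 Pa.
Pipe B: V = Q/A = 0.062/0.01453 = 4.268 m/s; Re = 1.214e+04; ε/D = 0.00368; Haaland → f = 0.03462; ΔP_B = f(L/D)(ρV²/2) = 2.314e+05 Pa.
ΔP_A/ΔP_B = 1.391e+06/2.314e+05 = 6.01.

ΔP_A/ΔP_B ≈ 6.01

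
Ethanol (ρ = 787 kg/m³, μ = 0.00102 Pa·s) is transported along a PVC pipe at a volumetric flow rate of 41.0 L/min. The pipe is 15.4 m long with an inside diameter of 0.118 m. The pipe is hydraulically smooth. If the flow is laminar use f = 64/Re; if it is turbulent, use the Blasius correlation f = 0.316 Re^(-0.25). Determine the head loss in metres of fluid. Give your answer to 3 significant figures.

h_f ≈ 9.45×10^-4 m

Q = 41.0 L/min = 41.0/60000 = 0.0006833 m³/s.
Cross-sectional area A = πD²/4 = π(0.118)²/4 = 0.01094 m²; mean velocity V = Q/A = 0.0006833/0.01094 = 0.06249 m/s.
Reynolds number Re = ρVD/μ = 787 · 0.06249 · 0.118 / 0.00102 = 5689.
Re > 4000 → turbulent. Smooth-pipe (Blasius): f = 0.316 Re^(-0.25) = 0.316/(5689)^0.25 = 0.03639.
Darcy-Weisbach: ΔP = f(L/D)(ρV²/2) = 0.03639·(15.4/0.118)·(787·0.06249²/2) = 0.03639·130.5·1.536 = 7.296 Pa.
Head loss h_f = ΔP/(ρg) = 7.296/(787·9.81) = 9.45×10^-4 m.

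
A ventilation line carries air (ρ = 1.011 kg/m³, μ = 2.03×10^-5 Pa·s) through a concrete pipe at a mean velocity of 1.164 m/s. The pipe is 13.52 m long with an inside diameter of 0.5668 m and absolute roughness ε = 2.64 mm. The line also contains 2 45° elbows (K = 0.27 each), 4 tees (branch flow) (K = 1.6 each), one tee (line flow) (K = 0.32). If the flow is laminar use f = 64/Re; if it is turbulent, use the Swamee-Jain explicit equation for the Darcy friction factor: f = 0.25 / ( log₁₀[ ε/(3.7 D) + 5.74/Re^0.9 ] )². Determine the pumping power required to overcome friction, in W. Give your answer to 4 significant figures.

Reynolds number Re = ρVD/μ = 1.011 · 1.164 · 0.5668 / 2.03e-05 = 3.286e+04.
Re > 4000 → turbulent. Relative roughness ε/D = 0.00264/0.5668 = 0.00466. Swamee-Jain: f = 0.25/(log₁₀[0.00466/3.7 + 5.74/3.286e+04^0.9])² = 0.25/(log₁₀[0.00126 + 0.000494])² = 0.25/(-2.756)² = 0.03291.
Total minor-loss coefficient ΣK = 2·0.27 + 4·1.6 + 1·0.32 = 7.26.
ΔP = [f·L/D + ΣK]·(ρV²/2) = [0.03291·13.52/0.5668 + 7.26]·(1.011·1.164²/2) = [0.785 + 7.26]·0.6849 = 5.51 Pa.
Q = V·A = 1.164·0.2523 = 0.2937 m³/s.
Pumping power P = QΔP = 0.2937·5.51 = 1.6183 W = 1.618 W.

P ≈ 1.618 W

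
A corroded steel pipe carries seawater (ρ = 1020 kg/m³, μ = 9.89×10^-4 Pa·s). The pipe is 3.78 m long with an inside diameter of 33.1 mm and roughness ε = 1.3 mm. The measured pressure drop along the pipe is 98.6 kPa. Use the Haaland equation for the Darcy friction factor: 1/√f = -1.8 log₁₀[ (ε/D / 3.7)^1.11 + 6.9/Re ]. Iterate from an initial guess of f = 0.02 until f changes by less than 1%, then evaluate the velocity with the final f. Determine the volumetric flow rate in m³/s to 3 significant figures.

Q ≈ 0.00441 m³/s

Rearranging Darcy-Weisbach: V = √(2·ΔP·D/(f·L·ρ)). With ε/D = 0.0013/0.0331 = 0.0393, iterate starting from f = 0.02:
  f = 0.02 → V = √(2·9.86e+04·0.0331/(0.02·3.78·1020)) = 9.2 m/s; Re = ρVD/μ = 3.141e+05; f → 0.06437
  f = 0.06437 → V = 5.128 m/s; Re = 1.751e+05; f → 0.06444
Converged (Δf/f < 1%). With the final f = 0.06444: V = √(2·9.86e+04·0.0331/(0.06444·3.78·1020)) = 5.126 m/s.
Q = V·A = 5.126·(π/4·0.0331²) = 0.004411 m³/s = 0.00441 m³/s.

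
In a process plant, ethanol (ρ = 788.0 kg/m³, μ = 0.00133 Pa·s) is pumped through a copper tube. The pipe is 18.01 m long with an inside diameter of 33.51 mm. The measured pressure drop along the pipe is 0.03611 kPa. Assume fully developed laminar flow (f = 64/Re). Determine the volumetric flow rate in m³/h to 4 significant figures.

Q ≈ 0.1680 m³/h

For laminar flow, f = 64/Re with Re = ρVD/μ, so Darcy-Weisbach reduces to ΔP = 32μLV/D². Solving for V: V = ΔP·D²/(32μL) = 36.11·(0.03351)²/(32·0.00133·18.01) = 0.0529 m/s.
Check: Re = ρVD/μ = 788·0.0529·0.03351/0.00133 = 1050 < 2300, so the laminar assumption holds.
Q = V·A = 0.0529·(π/4·0.03351²) = 4.666e-05 m³/s = 0.1680 m³/h.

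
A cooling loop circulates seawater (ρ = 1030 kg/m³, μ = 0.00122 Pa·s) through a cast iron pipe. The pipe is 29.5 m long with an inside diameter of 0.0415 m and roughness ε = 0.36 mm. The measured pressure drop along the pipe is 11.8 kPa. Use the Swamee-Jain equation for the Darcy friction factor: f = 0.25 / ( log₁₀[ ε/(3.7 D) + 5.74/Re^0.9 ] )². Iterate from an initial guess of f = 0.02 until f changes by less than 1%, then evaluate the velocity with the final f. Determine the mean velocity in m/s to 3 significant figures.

V ≈ 0.914 m/s

Rearranging Darcy-Weisbach: V = √(2·ΔP·D/(f·L·ρ)). With ε/D = 0.00036/0.0415 = 0.00867, iterate starting from f = 0.02:
  f = 0.02 → V = √(2·1.18e+04·0.0415/(0.02·29.5·1030)) = 1.27 m/s; Re = ρVD/μ = 4.448e+04; f → 0.03799
  f = 0.03799 → V = 0.9211 m/s; Re = 3.227e+04; f → 0.03858
  f = 0.03858 → V = 0.9141 m/s; Re = 3.203e+04; f → 0.03859
Converged (Δf/f < 1%). With the final f = 0.03859: V = √(2·1.18e+04·0.0415/(0.03859·29.5·1030)) = 0.9139 m/s.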